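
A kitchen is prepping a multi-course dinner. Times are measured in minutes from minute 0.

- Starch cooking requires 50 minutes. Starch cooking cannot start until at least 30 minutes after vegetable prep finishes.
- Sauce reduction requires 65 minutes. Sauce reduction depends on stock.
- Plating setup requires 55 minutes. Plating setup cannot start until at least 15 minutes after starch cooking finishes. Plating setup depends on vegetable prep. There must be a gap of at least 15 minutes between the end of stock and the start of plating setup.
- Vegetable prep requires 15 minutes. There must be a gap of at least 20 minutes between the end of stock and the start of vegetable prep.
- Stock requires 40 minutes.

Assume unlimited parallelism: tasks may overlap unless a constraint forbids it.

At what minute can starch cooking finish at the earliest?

Stock can start immediately at minute 0; it finishes at minute 40.
Vegetable prep cannot begin until stock (finishes minute 40, plus 20-minute gap → minute 60). It runs from minute 60 to 60 + 15 = minute 75.
After vegetable prep (finishes minute 75, plus 30-minute gap → minute 105), starch cooking can start at minute 105 and finishes at minute 155.

155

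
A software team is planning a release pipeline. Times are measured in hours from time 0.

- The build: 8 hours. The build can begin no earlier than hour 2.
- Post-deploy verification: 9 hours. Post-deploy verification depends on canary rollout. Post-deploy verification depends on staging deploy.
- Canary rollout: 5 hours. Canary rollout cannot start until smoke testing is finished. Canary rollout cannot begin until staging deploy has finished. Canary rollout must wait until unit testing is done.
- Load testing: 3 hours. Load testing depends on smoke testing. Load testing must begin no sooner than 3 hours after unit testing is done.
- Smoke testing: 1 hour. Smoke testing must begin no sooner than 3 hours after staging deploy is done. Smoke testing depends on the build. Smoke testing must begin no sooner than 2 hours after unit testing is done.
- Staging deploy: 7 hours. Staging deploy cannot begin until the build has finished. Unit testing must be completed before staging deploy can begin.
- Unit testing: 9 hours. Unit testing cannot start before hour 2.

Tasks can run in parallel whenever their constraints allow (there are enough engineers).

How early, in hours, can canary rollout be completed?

27

Unit testing cannot begin until its own release at hour 2. It runs from hour 2 to 2 + 9 = hour 11.
The build cannot begin until its own release at hour 2. It runs from hour 2 to 2 + 8 = hour 10.
Staging deploy has to wait for the build (finishes hour 10); unit testing (finishes hour 11). The latest of these is hour 11, so staging deploy runs hour 11 to 11 + 7 = hour 18.
For smoke testing: staging deploy (finishes hour 18, plus 3-hour gap → hour 21); the build (finishes hour 10); unit testing (finishes hour 11, plus 2-hour gap → hour 13). Taking the maximum gives a start of hour 21, and it finishes at 21 + 1 = hour 22.
Canary rollout needs all of smoke testing (finishes hour 22); staging deploy (finishes hour 18); unit testing (finishes hour 11). That puts its earliest start at hour 22; it finishes at 22 + 5 = hour 27.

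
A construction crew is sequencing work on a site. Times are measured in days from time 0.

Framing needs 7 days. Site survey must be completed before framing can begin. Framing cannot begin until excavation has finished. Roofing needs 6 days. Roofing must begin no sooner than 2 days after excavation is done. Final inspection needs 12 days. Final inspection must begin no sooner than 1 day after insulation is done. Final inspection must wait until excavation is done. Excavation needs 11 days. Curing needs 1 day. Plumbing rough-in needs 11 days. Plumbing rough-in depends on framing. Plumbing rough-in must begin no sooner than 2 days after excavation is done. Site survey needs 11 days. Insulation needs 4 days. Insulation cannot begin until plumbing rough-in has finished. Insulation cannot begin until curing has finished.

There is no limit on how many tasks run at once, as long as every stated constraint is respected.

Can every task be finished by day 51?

Nothing blocks curing, so it runs from day 0 to day 1.
Nothing blocks excavation, so it runs from day 0 to day 11.
After excavation (finishes day 11, plus 2-day gap → day 13), roofing can start at day 13 and finishes at day 19.
Nothing blocks site survey, so it runs from day 0 to day 11.
Framing cannot start until site survey (finishes day 11); excavation (finishes day 11). The controlling bound is day 11, so framing finishes at 11 + 7 = day 18.
For plumbing rough-in: framing (finishes day 18); excavation (finishes day 11, plus 2-day gap → day 13). Taking the maximum gives a start of day 18, and it finishes at 18 + 11 = day 29.
Insulation has to wait for plumbing rough-in (finishes day 29); curing (finishes day 1). The latest of these is day 29, so insulation runs day 29 to 29 + 4 = day 33.
Final inspection cannot start until insulation (finishes day 33, plus 1-day gap → day 34); excavation (finishes day 11). The controlling bound is day 34, so final inspection finishes at 34 + 12 = day 46.
Every task is finished by day 46, which is no later than the deadline of 51, so the schedule is feasible.

Yes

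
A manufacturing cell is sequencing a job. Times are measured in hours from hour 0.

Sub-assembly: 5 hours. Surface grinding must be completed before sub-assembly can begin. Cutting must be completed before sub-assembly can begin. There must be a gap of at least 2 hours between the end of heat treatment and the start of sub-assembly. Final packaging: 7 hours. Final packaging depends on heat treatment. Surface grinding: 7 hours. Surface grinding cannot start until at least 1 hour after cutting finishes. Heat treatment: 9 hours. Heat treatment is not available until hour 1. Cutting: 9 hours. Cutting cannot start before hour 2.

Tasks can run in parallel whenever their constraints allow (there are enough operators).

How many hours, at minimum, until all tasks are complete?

Heat treatment cannot begin until its own release at hour 1. It runs from hour 1 to 1 + 9 = hour 10.
Final packaging cannot begin until heat treatment (finishes hour 10). It runs from hour 10 to 10 + 7 = hour 17.
After its own release at hour 2, cutting can start at hour 2 and finishes at hour 11.
Surface grinding waits on cutting (finishes hour 11, plus 1-hour gap → hour 12), so it starts at hour 12 and finishes at 12 + 7 = hour 19.
For sub-assembly: surface grinding (finishes hour 19); cutting (finishes hour 11); heat treatment (finishes hour 10, plus 2-hour gap → hour 12). Taking the maximum gives a start of hour 19, and it finishes at 19 + 5 = hour 24.
All tasks are finished once the last one completes. Finish times: Cutting at 11, Heat treatment at 10, Surface grinding at 19, Sub-assembly at 24, Final packaging at 17. The latest is hour 24.

24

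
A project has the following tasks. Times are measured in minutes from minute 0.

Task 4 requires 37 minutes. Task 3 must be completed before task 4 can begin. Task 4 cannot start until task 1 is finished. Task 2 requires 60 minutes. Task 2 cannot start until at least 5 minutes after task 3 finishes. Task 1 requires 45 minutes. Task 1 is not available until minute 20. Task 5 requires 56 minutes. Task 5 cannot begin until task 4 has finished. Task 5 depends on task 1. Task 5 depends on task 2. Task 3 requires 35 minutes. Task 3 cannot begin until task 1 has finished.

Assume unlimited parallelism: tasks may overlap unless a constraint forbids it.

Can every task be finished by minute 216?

No

Task 1 waits on its own release at minute 20, so it starts at minute 20 and finishes at 20 + 45 = minute 65.
Task 3 waits on task 1 (finishes minute 65), so it starts at minute 65 and finishes at 65 + 35 = minute 100.
Task 4 cannot start until task 3 (finishes minute 100); task 1 (finishes minute 65). The controlling bound is minute 100, so task 4 finishes at 100 + 37 = minute 137.
After task 3 (finishes minute 100, plus 5-minute gap → minute 105), task 2 can start at minute 105 and finishes at minute 165.
Task 5 has to wait for task 4 (finishes minute 137); task 1 (finishes minute 65); task 2 (finishes minute 165). The latest of these is minute 165, so task 5 runs minute 165 to 165 + 56 = minute 221.
The earliest everything can be done is minute 221, which is after the deadline of 216, so it is not possible.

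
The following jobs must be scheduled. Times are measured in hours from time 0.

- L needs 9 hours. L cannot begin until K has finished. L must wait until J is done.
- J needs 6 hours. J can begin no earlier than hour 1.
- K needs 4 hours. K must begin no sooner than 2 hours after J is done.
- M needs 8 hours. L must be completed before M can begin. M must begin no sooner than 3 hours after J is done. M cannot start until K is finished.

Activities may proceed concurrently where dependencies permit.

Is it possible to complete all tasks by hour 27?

No

After its own release at hour 1, J can start at hour 1 and finishes at hour 7.
K cannot begin until J (finishes hour 7, plus 2-hour gap → hour 9). It runs from hour 9 to 9 + 4 = hour 13.
L needs all of K (finishes hour 13); J (finishes hour 7). That puts its earliest start at hour 13; it finishes at 13 + 9 = hour 22.
M cannot start until L (finishes hour 22); J (finishes hour 7, plus 3-hour gap → hour 10); K (finishes hour 13). The controlling bound is hour 22, so M finishes at 22 + 8 = hour 30.
The earliest everything can be done is hour 30, which is after the deadline of 27, so it is not possible.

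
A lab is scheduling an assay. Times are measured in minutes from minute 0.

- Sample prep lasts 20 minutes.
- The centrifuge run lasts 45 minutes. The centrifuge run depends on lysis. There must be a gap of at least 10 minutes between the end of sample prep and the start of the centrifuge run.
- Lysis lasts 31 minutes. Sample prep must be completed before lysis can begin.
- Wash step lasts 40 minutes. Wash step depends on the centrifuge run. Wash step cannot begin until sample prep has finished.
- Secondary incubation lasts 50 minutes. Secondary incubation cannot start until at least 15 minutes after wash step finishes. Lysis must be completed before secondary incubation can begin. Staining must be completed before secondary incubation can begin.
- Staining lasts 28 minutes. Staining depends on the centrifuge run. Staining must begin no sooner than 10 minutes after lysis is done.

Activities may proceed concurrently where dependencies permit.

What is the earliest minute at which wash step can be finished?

136

Nothing blocks sample prep, so it runs from minute 0 to minute 20.
Lysis waits on sample prep (finishes minute 20), so it starts at minute 20 and finishes at 20 + 31 = minute 51.
For the centrifuge run: lysis (finishes minute 51); sample prep (finishes minute 20, plus 10-minute gap → minute 30). Taking the maximum gives a start of minute 51, and it finishes at 51 + 45 = minute 96.
Wash step cannot start until the centrifuge run (finishes minute 96); sample prep (finishes minute 20). The controlling bound is minute 96, so wash step finishes at 96 + 40 = minute 136.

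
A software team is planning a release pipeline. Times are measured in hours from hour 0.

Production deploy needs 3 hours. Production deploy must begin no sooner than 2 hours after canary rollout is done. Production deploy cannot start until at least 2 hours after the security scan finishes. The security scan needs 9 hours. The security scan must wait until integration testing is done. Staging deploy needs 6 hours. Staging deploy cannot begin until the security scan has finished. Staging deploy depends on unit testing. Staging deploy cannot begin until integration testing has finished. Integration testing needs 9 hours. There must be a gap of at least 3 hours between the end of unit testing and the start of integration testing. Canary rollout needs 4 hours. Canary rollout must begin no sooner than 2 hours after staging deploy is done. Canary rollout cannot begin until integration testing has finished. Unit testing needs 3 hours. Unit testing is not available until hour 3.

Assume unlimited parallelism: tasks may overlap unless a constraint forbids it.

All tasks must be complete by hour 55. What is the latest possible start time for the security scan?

29

Nothing follows production deploy; the deadline of hour 55 is its only limit. It must start by 55 − 3 = hour 52.
Canary rollout has to be done before production deploy (must start by hour 52, minus 2-hour gap → hour 50). That means finishing by hour 50, i.e. starting by 50 − 4 = hour 46.
Since canary rollout (must start by hour 46, minus 2-hour gap → hour 44) depends on it, staging deploy must finish by hour 44. Backing off its 6-hour duration gives a latest start of hour 38.
The security scan feeds staging deploy (must start by hour 38); production deploy (must start by hour 52, minus 2-hour gap → hour 50). Taking the minimum, the security scan must finish by hour 38 and start by 38 − 9 = hour 29.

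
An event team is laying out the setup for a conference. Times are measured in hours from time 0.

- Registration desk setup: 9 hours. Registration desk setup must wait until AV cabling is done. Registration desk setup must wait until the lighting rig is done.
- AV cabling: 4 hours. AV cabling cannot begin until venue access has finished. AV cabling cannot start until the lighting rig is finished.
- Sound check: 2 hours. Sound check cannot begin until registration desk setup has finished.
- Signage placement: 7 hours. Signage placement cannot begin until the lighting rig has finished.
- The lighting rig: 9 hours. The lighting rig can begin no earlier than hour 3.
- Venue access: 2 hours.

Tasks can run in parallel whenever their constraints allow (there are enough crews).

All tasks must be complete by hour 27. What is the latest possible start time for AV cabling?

12

Nothing follows sound check; the deadline of hour 27 is its only limit. It must start by 27 − 2 = hour 25.
Registration desk setup has to be done before sound check (must start by hour 25). That means finishing by hour 25, i.e. starting by 25 − 9 = hour 16.
AV cabling must finish before registration desk setup (must start by hour 16). With a 4-hour duration, AV cabling must start by 16 − 4 = hour 12.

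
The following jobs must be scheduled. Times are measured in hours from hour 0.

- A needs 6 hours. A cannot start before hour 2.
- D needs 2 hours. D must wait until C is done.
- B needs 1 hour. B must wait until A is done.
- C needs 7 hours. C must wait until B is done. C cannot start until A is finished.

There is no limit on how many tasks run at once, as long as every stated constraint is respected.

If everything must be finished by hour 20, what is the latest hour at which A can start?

4

To finish by hour 20, D (duration 2) must start no later than hour 18.
C feeds into D (must start by hour 18); so C must finish by hour 18 and therefore start by hour 11.
Since C (must start by hour 11) depends on it, B must finish by hour 11. Backing off its 1-hour duration gives a latest start of hour 10.
A feeds B (must start by hour 10); C (must start by hour 11). Taking the minimum, A must finish by hour 10 and start by 10 − 6 = hour 4.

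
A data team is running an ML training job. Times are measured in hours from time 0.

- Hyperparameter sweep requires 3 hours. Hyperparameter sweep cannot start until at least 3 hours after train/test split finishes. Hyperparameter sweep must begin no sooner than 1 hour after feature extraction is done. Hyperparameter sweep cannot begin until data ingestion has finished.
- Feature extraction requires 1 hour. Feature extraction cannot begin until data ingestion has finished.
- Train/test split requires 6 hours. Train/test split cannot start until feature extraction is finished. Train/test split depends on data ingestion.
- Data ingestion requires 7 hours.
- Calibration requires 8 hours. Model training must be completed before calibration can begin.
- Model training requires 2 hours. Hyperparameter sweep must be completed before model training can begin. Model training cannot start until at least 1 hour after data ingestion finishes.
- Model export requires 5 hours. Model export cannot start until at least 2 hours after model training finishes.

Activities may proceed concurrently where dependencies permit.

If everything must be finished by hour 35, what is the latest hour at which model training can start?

25

To finish by hour 35, calibration (duration 8) must start no later than hour 27.
Nothing follows model export; the deadline of hour 35 is its only limit. It must start by 35 − 5 = hour 30.
Model training has several dependents: calibration (must start by hour 27); model export (must start by hour 30, minus 2-hour gap → hour 28). The earliest of those limits is hour 27, so model training must start by 27 − 2 = hour 25.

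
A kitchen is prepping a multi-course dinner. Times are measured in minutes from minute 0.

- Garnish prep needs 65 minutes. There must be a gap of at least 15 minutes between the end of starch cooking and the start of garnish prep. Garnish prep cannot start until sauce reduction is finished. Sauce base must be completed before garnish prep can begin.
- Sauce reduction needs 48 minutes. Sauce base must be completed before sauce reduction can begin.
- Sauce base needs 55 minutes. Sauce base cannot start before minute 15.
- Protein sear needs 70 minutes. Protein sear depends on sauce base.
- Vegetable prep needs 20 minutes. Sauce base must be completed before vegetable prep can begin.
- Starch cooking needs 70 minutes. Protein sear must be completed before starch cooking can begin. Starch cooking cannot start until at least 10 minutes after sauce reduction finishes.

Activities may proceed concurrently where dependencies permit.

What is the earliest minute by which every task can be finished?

Sauce base cannot begin until its own release at minute 15. It runs from minute 15 to 15 + 55 = minute 70.
After sauce base (finishes minute 70), sauce reduction can start at minute 70 and finishes at minute 118.
After sauce base (finishes minute 70), vegetable prep can start at minute 70 and finishes at minute 90.
After sauce base (finishes minute 70), protein sear can start at minute 70 and finishes at minute 140.
For starch cooking: protein sear (finishes minute 140); sauce reduction (finishes minute 118, plus 10-minute gap → minute 128). Taking the maximum gives a start of minute 140, and it finishes at 140 + 70 = minute 210.
Garnish prep has to wait for starch cooking (finishes minute 210, plus 15-minute gap → minute 225); sauce reduction (finishes minute 118); sauce base (finishes minute 70). The latest of these is minute 225, so garnish prep runs minute 225 to 225 + 65 = minute 290.
All tasks are finished once the last one completes. Finish times: Sauce base at 70, Protein sear at 140, Vegetable prep at 90, Sauce reduction at 118, Starch cooking at 210, Garnish prep at 290. The latest is minute 290.

290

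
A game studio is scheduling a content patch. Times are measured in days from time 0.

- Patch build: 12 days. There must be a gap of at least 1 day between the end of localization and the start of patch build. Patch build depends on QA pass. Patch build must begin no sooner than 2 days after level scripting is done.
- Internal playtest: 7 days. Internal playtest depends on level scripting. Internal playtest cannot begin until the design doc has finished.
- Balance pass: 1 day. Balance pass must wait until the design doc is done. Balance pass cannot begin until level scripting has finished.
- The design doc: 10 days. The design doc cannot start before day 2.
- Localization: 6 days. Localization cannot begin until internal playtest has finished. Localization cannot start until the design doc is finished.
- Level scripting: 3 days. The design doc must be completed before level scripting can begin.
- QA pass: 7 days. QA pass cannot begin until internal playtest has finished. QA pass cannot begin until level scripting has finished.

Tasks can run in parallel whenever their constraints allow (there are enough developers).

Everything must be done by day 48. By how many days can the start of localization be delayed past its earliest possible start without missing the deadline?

After its own release at day 2, the design doc can start at day 2 and finishes at day 12.
Level scripting waits on the design doc (finishes day 12), so it starts at day 12 and finishes at 12 + 3 = day 15.
Internal playtest has to wait for level scripting (finishes day 15); the design doc (finishes day 12). The latest of these is day 15, so internal playtest runs day 15 to 15 + 7 = day 22.
For localization: internal playtest (finishes day 22); the design doc (finishes day 12). Taking the maximum gives a start of day 22, and it finishes at 22 + 6 = day 28.

Working backward from the deadline:
Patch build must finish by day 48; it takes 12 days, so it must start by 48 − 12 = day 36.
Localization feeds into patch build (must start by day 36, minus 1-day gap → day 35); so localization must finish by day 35 and therefore start by day 29.
So localization can start as early as day 22 and as late as day 29, giving 29 − 22 = 7 days of slack.

7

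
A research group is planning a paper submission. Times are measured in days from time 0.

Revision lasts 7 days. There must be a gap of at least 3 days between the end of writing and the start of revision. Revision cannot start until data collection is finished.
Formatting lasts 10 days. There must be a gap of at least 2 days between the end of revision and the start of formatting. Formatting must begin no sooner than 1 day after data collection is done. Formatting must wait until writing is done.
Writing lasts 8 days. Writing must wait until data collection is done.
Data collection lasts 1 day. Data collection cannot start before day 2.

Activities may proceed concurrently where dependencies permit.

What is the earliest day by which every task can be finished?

Data collection cannot begin until its own release at day 2. It runs from day 2 to 2 + 1 = day 3.
Writing waits on data collection (finishes day 3), so it starts at day 3 and finishes at 3 + 8 = day 11.
For revision: writing (finishes day 11, plus 3-day gap → day 14); data collection (finishes day 3). Taking the maximum gives a start of day 14, and it finishes at 14 + 7 = day 21.
Formatting needs all of revision (finishes day 21, plus 2-day gap → day 23); data collection (finishes day 3, plus 1-day gap → day 4); writing (finishes day 11). That puts its earliest start at day 23; it finishes at 23 + 10 = day 33.
All tasks are finished once the last one completes. Finish times: Data collection at 3, Writing at 11, Revision at 21, Formatting at 33. The latest is day 33.

33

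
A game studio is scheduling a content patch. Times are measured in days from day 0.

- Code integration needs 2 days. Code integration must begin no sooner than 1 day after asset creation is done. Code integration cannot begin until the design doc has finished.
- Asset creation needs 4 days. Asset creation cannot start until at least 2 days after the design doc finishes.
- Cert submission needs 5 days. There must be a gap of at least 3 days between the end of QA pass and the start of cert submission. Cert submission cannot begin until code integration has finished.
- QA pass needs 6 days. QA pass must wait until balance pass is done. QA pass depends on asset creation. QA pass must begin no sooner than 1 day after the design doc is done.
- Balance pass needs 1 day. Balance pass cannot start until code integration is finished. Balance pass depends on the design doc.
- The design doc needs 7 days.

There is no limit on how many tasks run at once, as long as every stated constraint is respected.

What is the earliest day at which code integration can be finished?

The design doc can start immediately at day 0; it finishes at day 7.
Asset creation cannot begin until the design doc (finishes day 7, plus 2-day gap → day 9). It runs from day 9 to 9 + 4 = day 13.
For code integration: asset creation (finishes day 13, plus 1-day gap → day 14); the design doc (finishes day 7). Taking the maximum gives a start of day 14, and it finishes at 14 + 2 = day 16.

16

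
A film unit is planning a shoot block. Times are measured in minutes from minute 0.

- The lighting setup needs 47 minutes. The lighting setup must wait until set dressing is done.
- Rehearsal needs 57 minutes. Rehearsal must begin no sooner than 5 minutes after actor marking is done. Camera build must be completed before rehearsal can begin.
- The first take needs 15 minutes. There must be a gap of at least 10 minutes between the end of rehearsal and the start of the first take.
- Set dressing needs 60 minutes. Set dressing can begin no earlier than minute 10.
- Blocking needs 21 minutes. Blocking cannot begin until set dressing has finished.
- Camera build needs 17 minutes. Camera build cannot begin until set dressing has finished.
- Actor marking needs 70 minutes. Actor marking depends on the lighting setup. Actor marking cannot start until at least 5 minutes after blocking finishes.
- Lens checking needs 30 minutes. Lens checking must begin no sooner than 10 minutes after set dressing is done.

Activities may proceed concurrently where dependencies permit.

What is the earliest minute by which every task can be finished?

Set dressing waits on its own release at minute 10, so it starts at minute 10 and finishes at 10 + 60 = minute 70.
Blocking cannot begin until set dressing (finishes minute 70). It runs from minute 70 to 70 + 21 = minute 91.
After set dressing (finishes minute 70, plus 10-minute gap → minute 80), lens checking can start at minute 80 and finishes at minute 110.
Camera build waits on set dressing (finishes minute 70), so it starts at minute 70 and finishes at 70 + 17 = minute 87.
The lighting setup cannot begin until set dressing (finishes minute 70). It runs from minute 70 to 70 + 47 = minute 117.
Actor marking has to wait for the lighting setup (finishes minute 117); blocking (finishes minute 91, plus 5-minute gap → minute 96). The latest of these is minute 117, so actor marking runs minute 117 to 117 + 70 = minute 187.
Rehearsal has to wait for actor marking (finishes minute 187, plus 5-minute gap → minute 192); camera build (finishes minute 87). The latest of these is minute 192, so rehearsal runs minute 192 to 192 + 57 = minute 249.
The first take cannot begin until rehearsal (finishes minute 249, plus 10-minute gap → minute 259). It runs from minute 259 to 259 + 15 = minute 274.
All tasks are finished once the last one completes. Finish times: Set dressing at 70, The lighting setup at 117, Camera build at 87, Lens checking at 110, Blocking at 91, Actor marking at 187, Rehearsal at 249, The first take at 274. The latest is minute 274.

274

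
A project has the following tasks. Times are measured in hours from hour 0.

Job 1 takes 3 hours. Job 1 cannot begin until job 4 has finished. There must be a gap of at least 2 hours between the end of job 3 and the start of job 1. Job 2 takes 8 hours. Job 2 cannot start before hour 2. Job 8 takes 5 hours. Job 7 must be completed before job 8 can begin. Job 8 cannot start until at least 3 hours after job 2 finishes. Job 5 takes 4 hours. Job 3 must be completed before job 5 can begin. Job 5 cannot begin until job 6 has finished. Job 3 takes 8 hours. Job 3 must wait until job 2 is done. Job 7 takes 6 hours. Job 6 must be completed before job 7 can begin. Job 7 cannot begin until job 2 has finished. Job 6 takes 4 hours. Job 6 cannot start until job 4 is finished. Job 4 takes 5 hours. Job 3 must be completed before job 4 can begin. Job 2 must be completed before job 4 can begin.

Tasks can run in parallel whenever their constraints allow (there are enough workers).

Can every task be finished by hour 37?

After its own release at hour 2, job 2 can start at hour 2 and finishes at hour 10.
Job 3 waits on job 2 (finishes hour 10), so it starts at hour 10 and finishes at 10 + 8 = hour 18.
Job 4 cannot start until job 3 (finishes hour 18); job 2 (finishes hour 10). The controlling bound is hour 18, so job 4 finishes at 18 + 5 = hour 23.
Job 6 waits on job 4 (finishes hour 23), so it starts at hour 23 and finishes at 23 + 4 = hour 27.
Job 7 has to wait for job 6 (finishes hour 27); job 2 (finishes hour 10). The latest of these is hour 27, so job 7 runs hour 27 to 27 + 6 = hour 33.
For job 8: job 7 (finishes hour 33); job 2 (finishes hour 10, plus 3-hour gap → hour 13). Taking the maximum gives a start of hour 33, and it finishes at 33 + 5 = hour 38.
For job 5: job 3 (finishes hour 18); job 6 (finishes hour 27). Taking the maximum gives a start of hour 27, and it finishes at 27 + 4 = hour 31.
For job 1: job 4 (finishes hour 23); job 3 (finishes hour 18, plus 2-hour gap → hour 20). Taking the maximum gives a start of hour 23, and it finishes at 23 + 3 = hour 26.
The earliest everything can be done is hour 38, which is after the deadline of 37, so it is not possible.

No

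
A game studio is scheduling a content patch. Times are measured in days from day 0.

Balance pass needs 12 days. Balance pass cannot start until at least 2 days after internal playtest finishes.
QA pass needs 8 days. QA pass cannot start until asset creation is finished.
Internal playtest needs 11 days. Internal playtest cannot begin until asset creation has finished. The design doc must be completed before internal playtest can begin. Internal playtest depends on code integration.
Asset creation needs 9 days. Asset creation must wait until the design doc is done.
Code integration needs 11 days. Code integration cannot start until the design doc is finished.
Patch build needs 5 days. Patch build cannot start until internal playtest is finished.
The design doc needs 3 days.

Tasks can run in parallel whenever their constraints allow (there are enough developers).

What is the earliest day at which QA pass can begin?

The design doc has no prerequisites, so it starts at day 0 and finishes at day 3.
After the design doc (finishes day 3), asset creation can start at day 3 and finishes at day 12.
QA pass waits on asset creation (finishes day 12), so the earliest it can start is day 12.

12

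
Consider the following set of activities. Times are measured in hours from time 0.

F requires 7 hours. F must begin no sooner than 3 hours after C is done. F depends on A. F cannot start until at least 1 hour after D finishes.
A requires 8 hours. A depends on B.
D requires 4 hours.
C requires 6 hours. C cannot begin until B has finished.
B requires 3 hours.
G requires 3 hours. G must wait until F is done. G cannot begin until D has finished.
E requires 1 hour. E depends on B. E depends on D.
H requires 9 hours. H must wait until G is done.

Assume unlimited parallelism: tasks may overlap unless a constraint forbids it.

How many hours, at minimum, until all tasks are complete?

D can start immediately at hour 0; it finishes at hour 4.
B has no prerequisites, so it starts at hour 0 and finishes at hour 3.
E has to wait for B (finishes hour 3); D (finishes hour 4). The latest of these is hour 4, so E runs hour 4 to 4 + 1 = hour 5.
C waits on B (finishes hour 3), so it starts at hour 3 and finishes at 3 + 6 = hour 9.
A cannot begin until B (finishes hour 3). It runs from hour 3 to 3 + 8 = hour 11.
For F: C (finishes hour 9, plus 3-hour gap → hour 12); A (finishes hour 11); D (finishes hour 4, plus 1-hour gap → hour 5). Taking the maximum gives a start of hour 12, and it finishes at 12 + 7 = hour 19.
For G: F (finishes hour 19); D (finishes hour 4). Taking the maximum gives a start of hour 19, and it finishes at 19 + 3 = hour 22.
H waits on G (finishes hour 22), so it starts at hour 22 and finishes at 22 + 9 = hour 31.
All tasks are finished once the last one completes. Finish times: A at 11, B at 3, C at 9, D at 4, E at 5, F at 19, G at 22, H at 31. The latest is hour 31.

31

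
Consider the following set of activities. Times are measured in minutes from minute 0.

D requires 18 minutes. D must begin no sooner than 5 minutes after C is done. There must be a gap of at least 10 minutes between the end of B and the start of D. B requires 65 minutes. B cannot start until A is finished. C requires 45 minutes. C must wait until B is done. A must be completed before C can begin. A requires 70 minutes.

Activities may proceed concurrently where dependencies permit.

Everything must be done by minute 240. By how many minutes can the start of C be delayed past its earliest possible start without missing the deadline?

37

Nothing blocks A, so it runs from minute 0 to minute 70.
B cannot begin until A (finishes minute 70). It runs from minute 70 to 70 + 65 = minute 135.
C has to wait for B (finishes minute 135); A (finishes minute 70). The latest of these is minute 135, so C runs minute 135 to 135 + 45 = minute 180.

Working backward from the deadline:
D has no dependents, so it just needs to finish by minute 240. Starting by 240 − 18 = minute 222 achieves that.
C must finish before D (must start by minute 222, minus 5-minute gap → minute 217). With a 45-minute duration, C must start by 217 − 45 = minute 172.
So C can start as early as minute 135 and as late as minute 172, giving 172 − 135 = 37 minutes of slack.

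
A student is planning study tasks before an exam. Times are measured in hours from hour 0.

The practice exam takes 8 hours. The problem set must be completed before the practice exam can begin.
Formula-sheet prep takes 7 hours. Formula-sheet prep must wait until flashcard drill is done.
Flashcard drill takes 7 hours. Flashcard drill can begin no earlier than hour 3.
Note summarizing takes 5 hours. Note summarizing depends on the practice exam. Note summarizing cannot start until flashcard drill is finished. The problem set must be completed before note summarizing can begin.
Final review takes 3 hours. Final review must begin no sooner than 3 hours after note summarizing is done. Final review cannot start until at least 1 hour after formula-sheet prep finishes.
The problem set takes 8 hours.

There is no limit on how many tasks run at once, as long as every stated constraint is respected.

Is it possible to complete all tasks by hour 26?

Flashcard drill waits on its own release at hour 3, so it starts at hour 3 and finishes at 3 + 7 = hour 10.
Formula-sheet prep waits on flashcard drill (finishes hour 10), so it starts at hour 10 and finishes at 10 + 7 = hour 17.
Nothing blocks the problem set, so it runs from hour 0 to hour 8.
After the problem set (finishes hour 8), the practice exam can start at hour 8 and finishes at hour 16.
Note summarizing needs all of the practice exam (finishes hour 16); flashcard drill (finishes hour 10); the problem set (finishes hour 8). That puts its earliest start at hour 16; it finishes at 16 + 5 = hour 21.
For final review: note summarizing (finishes hour 21, plus 3-hour gap → hour 24); formula-sheet prep (finishes hour 17, plus 1-hour gap → hour 18). Taking the maximum gives a start of hour 24, and it finishes at 24 + 3 = hour 27.
The earliest everything can be done is hour 27, which is after the deadline of 26, so it is not possible.

No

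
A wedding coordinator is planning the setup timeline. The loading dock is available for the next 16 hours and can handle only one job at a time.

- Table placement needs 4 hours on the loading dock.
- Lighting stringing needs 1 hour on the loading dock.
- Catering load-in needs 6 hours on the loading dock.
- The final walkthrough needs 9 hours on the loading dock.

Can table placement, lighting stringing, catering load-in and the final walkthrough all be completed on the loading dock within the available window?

Running back to back, the jobs need 4 + 1 + 6 + 9 = 20 hours on the loading dock.
Since 20 > 16, they cannot all fit.

No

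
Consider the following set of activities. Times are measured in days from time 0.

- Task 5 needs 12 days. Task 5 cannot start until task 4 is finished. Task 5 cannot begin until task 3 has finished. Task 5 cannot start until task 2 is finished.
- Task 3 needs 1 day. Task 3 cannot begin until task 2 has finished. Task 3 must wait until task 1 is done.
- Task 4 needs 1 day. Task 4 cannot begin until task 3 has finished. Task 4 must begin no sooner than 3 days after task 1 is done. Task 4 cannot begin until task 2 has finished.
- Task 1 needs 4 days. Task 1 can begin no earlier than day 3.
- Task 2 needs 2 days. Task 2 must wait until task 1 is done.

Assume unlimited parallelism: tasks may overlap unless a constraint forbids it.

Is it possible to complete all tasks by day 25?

Task 1 waits on its own release at day 3, so it starts at day 3 and finishes at 3 + 4 = day 7.
After task 1 (finishes day 7), task 2 can start at day 7 and finishes at day 9.
Task 3 cannot start until task 2 (finishes day 9); task 1 (finishes day 7). The controlling bound is day 9, so task 3 finishes at 9 + 1 = day 10.
Task 4 has to wait for task 3 (finishes day 10); task 1 (finishes day 7, plus 3-day gap → day 10); task 2 (finishes day 9). The latest of these is day 10, so task 4 runs day 10 to 10 + 1 = day 11.
For task 5: task 4 (finishes day 11); task 3 (finishes day 10); task 2 (finishes day 9). Taking the maximum gives a start of day 11, and it finishes at 11 + 12 = day 23.
Every task is finished by day 23, which is no later than the deadline of 25, so the schedule is feasible.

Yes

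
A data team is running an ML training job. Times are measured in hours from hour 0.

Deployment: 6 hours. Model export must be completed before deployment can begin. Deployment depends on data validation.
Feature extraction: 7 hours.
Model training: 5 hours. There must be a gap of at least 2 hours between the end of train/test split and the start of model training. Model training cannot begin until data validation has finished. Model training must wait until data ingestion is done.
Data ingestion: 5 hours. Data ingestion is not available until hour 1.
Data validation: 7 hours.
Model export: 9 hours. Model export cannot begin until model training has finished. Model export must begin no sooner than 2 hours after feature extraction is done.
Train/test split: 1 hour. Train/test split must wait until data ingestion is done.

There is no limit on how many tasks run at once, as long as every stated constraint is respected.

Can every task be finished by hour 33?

Feature extraction has no prerequisites, so it starts at hour 0 and finishes at hour 7.
Nothing blocks data validation, so it runs from hour 0 to hour 7.
Data ingestion cannot begin until its own release at hour 1. It runs from hour 1 to 1 + 5 = hour 6.
After data ingestion (finishes hour 6), train/test split can start at hour 6 and finishes at hour 7.
For model training: train/test split (finishes hour 7, plus 2-hour gap → hour 9); data validation (finishes hour 7); data ingestion (finishes hour 6). Taking the maximum gives a start of hour 9, and it finishes at 9 + 5 = hour 14.
Model export cannot start until model training (finishes hour 14); feature extraction (finishes hour 7, plus 2-hour gap → hour 9). The controlling bound is hour 14, so model export finishes at 14 + 9 = hour 23.
Deployment needs all of model export (finishes hour 23); data validation (finishes hour 7). That puts its earliest start at hour 23; it finishes at 23 + 6 = hour 29.
Every task is finished by hour 29, which is no later than the deadline of 33, so the schedule is feasible.

Yes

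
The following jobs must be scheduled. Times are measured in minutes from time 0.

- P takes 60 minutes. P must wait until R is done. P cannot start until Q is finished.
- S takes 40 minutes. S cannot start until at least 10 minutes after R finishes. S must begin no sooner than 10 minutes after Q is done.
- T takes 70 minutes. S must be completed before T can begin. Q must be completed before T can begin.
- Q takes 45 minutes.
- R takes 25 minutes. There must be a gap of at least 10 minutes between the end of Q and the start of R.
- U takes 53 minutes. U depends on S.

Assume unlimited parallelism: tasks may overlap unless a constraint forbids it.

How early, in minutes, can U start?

Q has no prerequisites, so it starts at minute 0 and finishes at minute 45.
R cannot begin until Q (finishes minute 45, plus 10-minute gap → minute 55). It runs from minute 55 to 55 + 25 = minute 80.
S has to wait for R (finishes minute 80, plus 10-minute gap → minute 90); Q (finishes minute 45, plus 10-minute gap → minute 55). The latest of these is minute 90, so S runs minute 90 to 90 + 40 = minute 130.
U waits on S (finishes minute 130), so the earliest it can start is minute 130.

130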